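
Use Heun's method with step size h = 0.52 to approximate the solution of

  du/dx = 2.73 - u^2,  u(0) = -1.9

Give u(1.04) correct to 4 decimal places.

Heun: k1 = f(x_n, u_n); k2 = f(x_n + h, u_n + h·k1); u_{n+1} = u_n + (h/2)·(k1 + k2).
x=0.000000, u=-1.900000:
  k1 = f(0.000000, -1.900000) = -0.880000
  k2 = f(0.520000, -2.357600) = -2.828278
  u ← -1.900000 + (0.52/2)·(-0.880000 + (-2.828278)) = -2.864152
x=0.520000, u=-2.864152:
  k1 = f(0.520000, -2.864152) = -5.473368
  k2 = f(1.040000, -5.710304) = -29.877567
  u ← -2.864152 + (0.52/2)·(-5.473368 + (-29.877567)) = -12.055395
u(1.04) ≈ -12.0554

-12.0554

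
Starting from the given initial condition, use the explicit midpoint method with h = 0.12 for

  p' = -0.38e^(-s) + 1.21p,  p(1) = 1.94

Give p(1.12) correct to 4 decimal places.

Midpoint: k1 = f(s_n, p_n); k2 = f(s_n + h/2, p_n + (h/2)·k1); p_{n+1} = p_n + h·k2.
s=1.000000, p=1.940000:
  k1 = f(1.000000, 1.940000) = 2.207606
  k2 = f(1.060000, 2.072456) = 2.376019
  p ← 1.940000 + 0.12·2.376019 = 2.225122
p(1.12) ≈ 2.2251

2.2251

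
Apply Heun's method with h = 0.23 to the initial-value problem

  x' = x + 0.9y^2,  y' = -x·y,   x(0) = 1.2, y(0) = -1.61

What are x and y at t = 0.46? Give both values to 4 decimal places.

Heun on (x,y): k1 = f(t_n, state_n); k2 = f(t_n + h, state_n + h·k1); state_{n+1} = state_n + (h/2)·(k1 + k2).
0.000000: (1.200000, -1.610000)
  k1 = (3.532890, 1.932000)
  predictor → (2.012565, -1.165640)
  k2 = (3.235410, 2.345926)
  → (1.978354, -1.118039)
0.230000: (1.978354, -1.118039)
  k1 = (3.103364, 2.211876)
  predictor → (2.692128, -0.609307)
  k2 = (3.026258, 1.640332)
  → (2.683261, -0.675035)
(x(0.46), y(0.46)) ≈ (2.6833, -0.6750)

2.6833, -0.6750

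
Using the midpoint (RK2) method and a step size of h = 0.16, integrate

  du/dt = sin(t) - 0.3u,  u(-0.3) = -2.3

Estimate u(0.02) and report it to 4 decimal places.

-2.1308

Midpoint: k1 = f(t_n, u_n); k2 = f(t_n + h/2, u_n + (h/2)·k1); u_{n+1} = u_n + h·k2.
t=-0.300000, u=-2.300000:
  k1 = f(-0.300000, -2.300000) = 0.394480
  k2 = f(-0.220000, -2.268442) = 0.462303
  u ← -2.300000 + 0.16·0.462303 = -2.226032
t=-0.140000, u=-2.226032:
  k1 = f(-0.140000, -2.226032) = 0.528266
  k2 = f(-0.060000, -2.183770) = 0.595167
  u ← -2.226032 + 0.16·0.595167 = -2.130805
u(0.02) ≈ -2.1308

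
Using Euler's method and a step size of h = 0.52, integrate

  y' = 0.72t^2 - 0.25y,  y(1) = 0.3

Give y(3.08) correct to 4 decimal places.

4.8824

Euler: y_{n+1} = y_n + h·f(t_n, y_n).
t=1.000000, y=0.300000: f=0.645000 → y ← 0.300000 + 0.52·0.645000 = 0.635400
t=1.520000, y=0.635400: f=1.504638 → y ← 0.635400 + 0.52·1.504638 = 1.417812
t=2.040000, y=1.417812: f=2.641899 → y ← 1.417812 + 0.52·2.641899 = 2.791599
t=2.560000, y=2.791599: f=4.020692 → y ← 2.791599 + 0.52·4.020692 = 4.882359
y(3.08) ≈ 4.8824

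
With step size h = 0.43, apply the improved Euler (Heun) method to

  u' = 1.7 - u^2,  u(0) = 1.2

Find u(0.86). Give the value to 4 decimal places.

Heun: k1 = f(x_n, u_n); k2 = f(x_n + h, u_n + h·k1); u_{n+1} = u_n + (h/2)·(k1 + k2).
x=0.000000, u=1.200000:
  k1 = f(0.000000, 1.200000) = 0.260000
  k2 = f(0.430000, 1.311800) = -0.020819
  u ← 1.200000 + (0.43/2)·(0.260000 + (-0.020819)) = 1.251424
x=0.430000, u=1.251424:
  k1 = f(0.430000, 1.251424) = 0.133938
  k2 = f(0.860000, 1.309017) = -0.013526
  u ← 1.251424 + (0.43/2)·(0.133938 + (-0.013526)) = 1.277312
u(0.86) ≈ 1.2773

1.2773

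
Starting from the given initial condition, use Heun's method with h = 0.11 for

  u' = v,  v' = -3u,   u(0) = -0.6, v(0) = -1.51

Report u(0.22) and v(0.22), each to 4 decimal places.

Heun on (u,v): k1 = f(s_n, state_n); k2 = f(s_n + h, state_n + h·k1); state_{n+1} = state_n + (h/2)·(k1 + k2).
0.000000: (-0.600000, -1.510000)
  k1 = (-1.510000, 1.800000)
  predictor → (-0.766100, -1.312000)
  k2 = (-1.312000, 2.298300)
  → (-0.755210, -1.284593)
0.110000: (-0.755210, -1.284593)
  k1 = (-1.284593, 2.265630)
  predictor → (-0.896515, -1.035374)
  k2 = (-1.035374, 2.689546)
  → (-0.882808, -1.012059)
(u(0.22), v(0.22)) ≈ (-0.8828, -1.0121)

-0.8828, -1.0121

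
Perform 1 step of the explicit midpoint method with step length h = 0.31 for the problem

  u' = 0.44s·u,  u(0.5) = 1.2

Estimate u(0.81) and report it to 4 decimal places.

1.3109

Midpoint: k1 = f(s_n, u_n); k2 = f(s_n + h/2, u_n + (h/2)·k1); u_{n+1} = u_n + h·k2.
s=0.500000, u=1.200000:
  k1 = f(0.500000, 1.200000) = 0.264000
  k2 = f(0.655000, 1.240920) = 0.357633
  u ← 1.200000 + 0.31·0.357633 = 1.310866
u(0.81) ≈ 1.3109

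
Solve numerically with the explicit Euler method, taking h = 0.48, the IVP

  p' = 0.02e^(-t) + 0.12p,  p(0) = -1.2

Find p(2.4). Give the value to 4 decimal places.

Euler: p_{n+1} = p_n + h·f(t_n, p_n).
t=0.000000, p=-1.200000: f=-0.124000 → p ← -1.200000 + 0.48·(-0.124000) = -1.259520
t=0.480000, p=-1.259520: f=-0.138767 → p ← -1.259520 + 0.48·(-0.138767) = -1.326128
t=0.960000, p=-1.326128: f=-0.151478 → p ← -1.326128 + 0.48·(-0.151478) = -1.398837
t=1.440000, p=-1.398837: f=-0.163122 → p ← -1.398837 + 0.48·(-0.163122) = -1.477136
t=1.920000, p=-1.477136: f=-0.174324 → p ← -1.477136 + 0.48·(-0.174324) = -1.560811
p(2.4) ≈ -1.5608

-1.5608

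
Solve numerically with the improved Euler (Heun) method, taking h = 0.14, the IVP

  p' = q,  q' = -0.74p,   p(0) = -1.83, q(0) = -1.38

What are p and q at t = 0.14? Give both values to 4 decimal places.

-2.0099, -1.1804

Heun on (p,q): k1 = f(t_n, state_n); k2 = f(t_n + h, state_n + h·k1); state_{n+1} = state_n + (h/2)·(k1 + k2).
0.000000: (-1.830000, -1.380000)
  k1 = (-1.380000, 1.354200)
  predictor → (-2.023200, -1.190412)
  k2 = (-1.190412, 1.497168)
  → (-2.009929, -1.180404)
(p(0.14), q(0.14)) ≈ (-2.0099, -1.1804)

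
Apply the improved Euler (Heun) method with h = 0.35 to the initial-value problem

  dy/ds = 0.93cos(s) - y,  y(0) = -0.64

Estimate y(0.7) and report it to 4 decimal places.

0.0841

Heun: k1 = f(s_n, y_n); k2 = f(s_n + h, y_n + h·k1); y_{n+1} = y_n + (h/2)·(k1 + k2).
s=0.000000, y=-0.640000:
  k1 = f(0.000000, -0.640000) = 1.570000
  k2 = f(0.350000, -0.090500) = 0.964117
  y ← -0.640000 + (0.35/2)·(1.570000 + 0.964117) = -0.196530
s=0.350000, y=-0.196530:
  k1 = f(0.350000, -0.196530) = 1.070146
  k2 = f(0.700000, 0.178022) = 0.533282
  y ← -0.196530 + (0.35/2)·(1.070146 + 0.533282) = 0.084070
y(0.7) ≈ 0.0841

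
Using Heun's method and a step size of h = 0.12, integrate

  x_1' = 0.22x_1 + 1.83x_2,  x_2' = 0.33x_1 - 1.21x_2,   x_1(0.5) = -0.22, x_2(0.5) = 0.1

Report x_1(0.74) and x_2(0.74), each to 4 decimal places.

Heun on (x_1,x_2): k1 = f(t_n, state_n); k2 = f(t_n + h, state_n + h·k1); state_{n+1} = state_n + (h/2)·(k1 + k2).
0.500000: (-0.220000, 0.100000)
  k1 = (0.134600, -0.193600)
  predictor → (-0.203848, 0.076768)
  k2 = (0.095639, -0.160159)
  → (-0.206186, 0.078774)
0.620000: (-0.206186, 0.078774)
  k1 = (0.098796, -0.163358)
  predictor → (-0.194330, 0.059171)
  k2 = (0.065531, -0.135726)
  → (-0.196326, 0.060829)
(x_1(0.74), x_2(0.74)) ≈ (-0.1963, 0.0608)

-0.1963, 0.0608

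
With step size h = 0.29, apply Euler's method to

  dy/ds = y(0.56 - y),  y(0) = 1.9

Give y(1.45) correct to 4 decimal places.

0.7282

Euler: y_{n+1} = y_n + h·f(s_n, y_n).
s=0.000000, y=1.900000: f=-2.546000 → y ← 1.900000 + 0.29·(-2.546000) = 1.161660
s=0.290000, y=1.161660: f=-0.698924 → y ← 1.161660 + 0.29·(-0.698924) = 0.958972
s=0.580000, y=0.958972: f=-0.382603 → y ← 0.958972 + 0.29·(-0.382603) = 0.848017
s=0.870000, y=0.848017: f=-0.244243 → y ← 0.848017 + 0.29·(-0.244243) = 0.777187
s=1.160000, y=0.777187: f=-0.168794 → y ← 0.777187 + 0.29·(-0.168794) = 0.728236
y(1.45) ≈ 0.7282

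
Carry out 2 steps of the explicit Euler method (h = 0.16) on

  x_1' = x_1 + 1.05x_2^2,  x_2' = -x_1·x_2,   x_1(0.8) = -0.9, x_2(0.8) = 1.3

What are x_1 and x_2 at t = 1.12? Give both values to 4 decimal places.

-0.5101, 1.6681

Euler on (x_1,x_2): x_1_{n+1} = x_1_n + h·x_1', x_2_{n+1} = x_2_n + h·x_2'.
0.800000: (-0.900000, 1.300000); f=(0.874500, 1.170000) → (-0.760080, 1.487200)
0.960000: (-0.760080, 1.487200); f=(1.562272, 1.130391) → (-0.510116, 1.668063)
(x_1(1.12), x_2(1.12)) ≈ (-0.5101, 1.6681)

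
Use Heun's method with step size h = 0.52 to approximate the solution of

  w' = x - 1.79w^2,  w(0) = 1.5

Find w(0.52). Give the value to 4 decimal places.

Heun: k1 = f(x_n, w_n); k2 = f(x_n + h, w_n + h·k1); w_{n+1} = w_n + (h/2)·(k1 + k2).
x=0.000000, w=1.500000:
  k1 = f(0.000000, 1.500000) = -4.027500
  k2 = f(0.520000, -0.594300) = -0.112215
  w ← 1.500000 + (0.52/2)·(-4.027500 + (-0.112215)) = 0.423674
w(0.52) ≈ 0.4237

0.4237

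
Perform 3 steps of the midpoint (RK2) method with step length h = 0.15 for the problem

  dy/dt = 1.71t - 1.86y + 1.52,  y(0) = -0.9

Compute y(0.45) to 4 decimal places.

0.2000

Midpoint: k1 = f(t_n, y_n); k2 = f(t_n + h/2, y_n + (h/2)·k1); y_{n+1} = y_n + h·k2.
t=0.000000, y=-0.900000:
  k1 = f(0.000000, -0.900000) = 3.194000
  k2 = f(0.075000, -0.660450) = 2.876687
  y ← -0.900000 + 0.15·2.876687 = -0.468497
t=0.150000, y=-0.468497:
  k1 = f(0.150000, -0.468497) = 2.647904
  k2 = f(0.225000, -0.269904) = 2.406772
  y ← -0.468497 + 0.15·2.406772 = -0.107481
t=0.300000, y=-0.107481:
  k1 = f(0.300000, -0.107481) = 2.232915
  k2 = f(0.375000, 0.059987) = 2.049673
  y ← -0.107481 + 0.15·2.049673 = 0.199970
y(0.45) ≈ 0.2000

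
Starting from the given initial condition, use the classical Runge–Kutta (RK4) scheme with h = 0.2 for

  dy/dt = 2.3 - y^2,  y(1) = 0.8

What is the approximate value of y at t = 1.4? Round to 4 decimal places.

1.2610

RK4: k1 = f(t_n, y_n); k2 = f(t_n + h/2, y_n + (h/2)·k1); k3 = f(t_n + h/2, y_n + (h/2)·k2); k4 = f(t_n + h, y_n + h·k3); y_{n+1} = y_n + (h/6)·(k1 + 2k2 + 2k3 + k4).
t=1.000000, y=0.800000:
  k1 = f(1.000000, 0.800000) = 1.660000
  k2 = f(1.100000, 0.966000) = 1.366844
  k3 = f(1.100000, 0.936684) = 1.422622
  k4 = f(1.200000, 1.084524) = 1.123807
  y ← 0.800000 + (0.2/6)·(k1 + 2k2 + 2k3 + k4) = 1.078758
t=1.200000, y=1.078758:
  k1 = f(1.200000, 1.078758) = 1.136281
  k2 = f(1.300000, 1.192386) = 0.878215
  k3 = f(1.300000, 1.166580) = 0.939092
  k4 = f(1.400000, 1.266576) = 0.695784
  y ← 1.078758 + (0.2/6)·(k1 + 2k2 + 2k3 + k4) = 1.260981
y(1.4) ≈ 1.2610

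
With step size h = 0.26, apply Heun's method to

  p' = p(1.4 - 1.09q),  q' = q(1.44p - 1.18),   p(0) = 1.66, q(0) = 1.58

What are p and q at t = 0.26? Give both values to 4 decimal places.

1.4196, 2.1014

Heun on (p,q): k1 = f(t_n, state_n); k2 = f(t_n + h, state_n + h·k1); state_{n+1} = state_n + (h/2)·(k1 + k2).
0.000000: (1.660000, 1.580000)
  k1 = (-0.534852, 1.912432)
  predictor → (1.520938, 2.077232)
  k2 = (-1.314370, 2.098319)
  → (1.419601, 2.101398)
(p(0.26), q(0.26)) ≈ (1.4196, 2.1014)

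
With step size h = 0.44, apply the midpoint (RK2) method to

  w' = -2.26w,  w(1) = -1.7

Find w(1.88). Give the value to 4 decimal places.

Midpoint: k1 = f(x_n, w_n); k2 = f(x_n + h/2, w_n + (h/2)·k1); w_{n+1} = w_n + h·k2.
x=1.000000, w=-1.700000:
  k1 = f(1.000000, -1.700000) = 3.842000
  k2 = f(1.220000, -0.854760) = 1.931758
  w ← -1.700000 + 0.44·1.931758 = -0.850027
x=1.440000, w=-0.850027:
  k1 = f(1.440000, -0.850027) = 1.921060
  k2 = f(1.660000, -0.427393) = 0.965909
  w ← -0.850027 + 0.44·0.965909 = -0.425027
w(1.88) ≈ -0.4250

-0.4250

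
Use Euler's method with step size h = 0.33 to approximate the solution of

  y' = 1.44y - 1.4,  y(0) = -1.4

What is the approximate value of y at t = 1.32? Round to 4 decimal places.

Euler: y_{n+1} = y_n + h·f(t_n, y_n).
t=0.000000, y=-1.400000: f=-3.416000 → y ← -1.400000 + 0.33·(-3.416000) = -2.527280
t=0.330000, y=-2.527280: f=-5.039283 → y ← -2.527280 + 0.33·(-5.039283) = -4.190243
t=0.660000, y=-4.190243: f=-7.433951 → y ← -4.190243 + 0.33·(-7.433951) = -6.643447
t=0.990000, y=-6.643447: f=-10.966564 → y ← -6.643447 + 0.33·(-10.966564) = -10.262413
y(1.32) ≈ -10.2624

-10.2624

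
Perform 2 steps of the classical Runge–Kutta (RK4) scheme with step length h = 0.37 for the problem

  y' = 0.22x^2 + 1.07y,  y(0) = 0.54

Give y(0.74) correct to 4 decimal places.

1.2285

RK4: k1 = f(x_n, y_n); k2 = f(x_n + h/2, y_n + (h/2)·k1); k3 = f(x_n + h/2, y_n + (h/2)·k2); k4 = f(x_n + h, y_n + h·k3); y_{n+1} = y_n + (h/6)·(k1 + 2k2 + 2k3 + k4).
x=0.000000, y=0.540000:
  k1 = f(0.000000, 0.540000) = 0.577800
  k2 = f(0.185000, 0.646893) = 0.699705
  k3 = f(0.185000, 0.669445) = 0.723836
  k4 = f(0.370000, 0.807819) = 0.894485
  y ← 0.540000 + (0.37/6)·(k1 + 2k2 + 2k3 + k4) = 0.806361
x=0.370000, y=0.806361:
  k1 = f(0.370000, 0.806361) = 0.892924
  k2 = f(0.555000, 0.971552) = 1.107326
  k3 = f(0.555000, 1.011216) = 1.149767
  k4 = f(0.740000, 1.231775) = 1.438471
  y ← 0.806361 + (0.37/6)·(k1 + 2k2 + 2k3 + k4) = 1.228505
y(0.74) ≈ 1.2285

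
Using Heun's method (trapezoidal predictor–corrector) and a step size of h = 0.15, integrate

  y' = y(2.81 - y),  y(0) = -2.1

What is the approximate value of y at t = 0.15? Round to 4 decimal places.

-4.6392

Heun: k1 = f(t_n, y_n); k2 = f(t_n + h, y_n + h·k1); y_{n+1} = y_n + (h/2)·(k1 + k2).
t=0.000000, y=-2.100000:
  k1 = f(0.000000, -2.100000) = -10.311000
  k2 = f(0.150000, -3.646650) = -23.545143
  y ← -2.100000 + (0.15/2)·(-10.311000 + (-23.545143)) = -4.639211
y(0.15) ≈ -4.6392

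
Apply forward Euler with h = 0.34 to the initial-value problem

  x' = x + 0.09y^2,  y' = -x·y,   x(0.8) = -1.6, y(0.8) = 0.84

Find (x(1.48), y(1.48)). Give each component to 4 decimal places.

Euler on (x,y): x_{n+1} = x_n + h·x', y_{n+1} = y_n + h·y'.
0.800000: (-1.600000, 0.840000); f=(-1.536496, 1.344000) → (-2.122409, 1.296960)
1.140000: (-2.122409, 1.296960); f=(-1.971019, 2.752679) → (-2.792555, 2.232871)
(x(1.48), y(1.48)) ≈ (-2.7926, 2.2329)

-2.7926, 2.2329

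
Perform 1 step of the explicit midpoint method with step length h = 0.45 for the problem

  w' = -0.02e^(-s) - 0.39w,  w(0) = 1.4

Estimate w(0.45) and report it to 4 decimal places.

1.1695

Midpoint: k1 = f(s_n, w_n); k2 = f(s_n + h/2, w_n + (h/2)·k1); w_{n+1} = w_n + h·k2.
s=0.000000, w=1.400000:
  k1 = f(0.000000, 1.400000) = -0.566000
  k2 = f(0.225000, 1.272650) = -0.512304
  w ← 1.400000 + 0.45·(-0.512304) = 1.169463
w(0.45) ≈ 1.1695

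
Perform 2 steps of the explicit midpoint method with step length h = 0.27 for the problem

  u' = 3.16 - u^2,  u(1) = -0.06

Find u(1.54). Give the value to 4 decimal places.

Midpoint: k1 = f(x_n, u_n); k2 = f(x_n + h/2, u_n + (h/2)·k1); u_{n+1} = u_n + h·k2.
x=1.000000, u=-0.060000:
  k1 = f(1.000000, -0.060000) = 3.156400
  k2 = f(1.135000, 0.366114) = 3.025961
  u ← -0.060000 + 0.27·3.025961 = 0.757009
x=1.270000, u=0.757009:
  k1 = f(1.270000, 0.757009) = 2.586937
  k2 = f(1.405000, 1.106246) = 1.936220
  u ← 0.757009 + 0.27·1.936220 = 1.279789
u(1.54) ≈ 1.2798

1.2798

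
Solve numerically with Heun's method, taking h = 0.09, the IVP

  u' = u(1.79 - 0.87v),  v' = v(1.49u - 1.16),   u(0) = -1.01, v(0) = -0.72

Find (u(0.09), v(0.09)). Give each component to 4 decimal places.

-1.2452, -0.5600

Heun on (u,v): k1 = f(t_n, state_n); k2 = f(t_n + h, state_n + h·k1); state_{n+1} = state_n + (h/2)·(k1 + k2).
0.000000: (-1.010000, -0.720000)
  k1 = (-2.440564, 1.918728)
  predictor → (-1.229651, -0.547314)
  k2 = (-2.786590, 1.637663)
  → (-1.245222, -0.559962)
(u(0.09), v(0.09)) ≈ (-1.2452, -0.5600)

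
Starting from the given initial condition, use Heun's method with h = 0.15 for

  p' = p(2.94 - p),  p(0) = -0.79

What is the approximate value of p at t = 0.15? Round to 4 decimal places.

-1.3965

Heun: k1 = f(t_n, p_n); k2 = f(t_n + h, p_n + h·k1); p_{n+1} = p_n + (h/2)·(k1 + k2).
t=0.000000, p=-0.790000:
  k1 = f(0.000000, -0.790000) = -2.946700
  k2 = f(0.150000, -1.232005) = -5.139931
  p ← -0.790000 + (0.15/2)·(-2.946700 + (-5.139931)) = -1.396497
p(0.15) ≈ -1.3965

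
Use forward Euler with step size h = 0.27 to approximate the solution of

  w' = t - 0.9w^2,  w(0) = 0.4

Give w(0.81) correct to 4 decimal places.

Euler: w_{n+1} = w_n + h·f(t_n, w_n).
t=0.000000, w=0.400000: f=-0.144000 → w ← 0.400000 + 0.27·(-0.144000) = 0.361120
t=0.270000, w=0.361120: f=0.152633 → w ← 0.361120 + 0.27·0.152633 = 0.402331
t=0.540000, w=0.402331: f=0.394317 → w ← 0.402331 + 0.27·0.394317 = 0.508796
w(0.81) ≈ 0.5088

0.5088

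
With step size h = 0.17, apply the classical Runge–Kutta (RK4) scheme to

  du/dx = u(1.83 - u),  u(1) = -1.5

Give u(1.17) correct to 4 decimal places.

-2.9160

RK4: k1 = f(x_n, u_n); k2 = f(x_n + h/2, u_n + (h/2)·k1); k3 = f(x_n + h/2, u_n + (h/2)·k2); k4 = f(x_n + h, u_n + h·k3); u_{n+1} = u_n + (h/6)·(k1 + 2k2 + 2k3 + k4).
x=1.000000, u=-1.500000:
  k1 = f(1.000000, -1.500000) = -4.995000
  k2 = f(1.085000, -1.924575) = -7.225961
  k3 = f(1.085000, -2.114207) = -8.338868
  k4 = f(1.170000, -2.917608) = -13.851656
  u ← -1.500000 + (0.17/6)·(k1 + 2k2 + 2k3 + k4) = -2.915996
u(1.17) ≈ -2.9160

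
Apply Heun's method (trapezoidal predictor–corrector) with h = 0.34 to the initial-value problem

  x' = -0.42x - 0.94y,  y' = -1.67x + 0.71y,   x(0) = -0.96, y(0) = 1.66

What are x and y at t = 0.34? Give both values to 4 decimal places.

Heun on (x,y): k1 = f(t_n, state_n); k2 = f(t_n + h, state_n + h·k1); state_{n+1} = state_n + (h/2)·(k1 + k2).
0.000000: (-0.960000, 1.660000)
  k1 = (-1.157200, 2.781800)
  predictor → (-1.353448, 2.605812)
  k2 = (-1.881015, 4.110385)
  → (-1.476497, 2.831671)
(x(0.34), y(0.34)) ≈ (-1.4765, 2.8317)

-1.4765, 2.8317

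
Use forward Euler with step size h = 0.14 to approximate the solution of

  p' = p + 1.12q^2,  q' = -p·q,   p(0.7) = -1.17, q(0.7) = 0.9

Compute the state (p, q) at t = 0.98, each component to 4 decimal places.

Euler on (p,q): p_{n+1} = p_n + h·p', q_{n+1} = q_n + h·q'.
0.700000: (-1.170000, 0.900000); f=(-0.262800, 1.053000) → (-1.206792, 1.047420)
0.840000: (-1.206792, 1.047420); f=(0.021947, 1.264018) → (-1.203719, 1.224383)
(p(0.98), q(0.98)) ≈ (-1.2037, 1.2244)

-1.2037, 1.2244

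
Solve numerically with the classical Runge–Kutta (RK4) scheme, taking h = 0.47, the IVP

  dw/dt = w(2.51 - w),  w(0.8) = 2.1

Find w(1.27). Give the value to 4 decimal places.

2.3645

RK4: k1 = f(t_n, w_n); k2 = f(t_n + h/2, w_n + (h/2)·k1); k3 = f(t_n + h/2, w_n + (h/2)·k2); k4 = f(t_n + h, w_n + h·k3); w_{n+1} = w_n + (h/6)·(k1 + 2k2 + 2k3 + k4).
t=0.800000, w=2.100000:
  k1 = f(0.800000, 2.100000) = 0.861000
  k2 = f(1.035000, 2.302335) = 0.478114
  k3 = f(1.035000, 2.212357) = 0.658493
  k4 = f(1.270000, 2.409492) = 0.242174
  w ← 2.100000 + (0.47/6)·(k1 + 2k2 + 2k3 + k4) = 2.364484
w(1.27) ≈ 2.3645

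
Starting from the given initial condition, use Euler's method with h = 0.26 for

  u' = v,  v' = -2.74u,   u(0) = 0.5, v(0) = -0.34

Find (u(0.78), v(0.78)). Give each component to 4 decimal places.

Euler on (u,v): u_{n+1} = u_n + h·u', v_{n+1} = v_n + h·v'.
0.000000: (0.500000, -0.340000); f=(-0.340000, -1.370000) → (0.411600, -0.696200)
0.260000: (0.411600, -0.696200); f=(-0.696200, -1.127784) → (0.230588, -0.989424)
0.520000: (0.230588, -0.989424); f=(-0.989424, -0.631811) → (-0.026662, -1.153695)
(u(0.78), v(0.78)) ≈ (-0.0267, -1.1537)

-0.0267, -1.1537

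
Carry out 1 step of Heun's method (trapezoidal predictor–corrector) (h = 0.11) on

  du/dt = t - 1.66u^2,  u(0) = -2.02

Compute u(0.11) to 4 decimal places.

-3.0845

Heun: k1 = f(t_n, u_n); k2 = f(t_n + h, u_n + h·k1); u_{n+1} = u_n + (h/2)·(k1 + k2).
t=0.000000, u=-2.020000:
  k1 = f(0.000000, -2.020000) = -6.773464
  k2 = f(0.110000, -2.765081) = -12.581817
  u ← -2.020000 + (0.11/2)·(-6.773464 + (-12.581817)) = -3.084540
u(0.11) ≈ -3.0845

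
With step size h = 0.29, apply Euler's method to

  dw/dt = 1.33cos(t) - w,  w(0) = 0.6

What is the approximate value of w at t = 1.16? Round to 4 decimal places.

Euler: w_{n+1} = w_n + h·f(t_n, w_n).
t=0.000000, w=0.600000: f=0.730000 → w ← 0.600000 + 0.29·0.730000 = 0.811700
t=0.290000, w=0.811700: f=0.462764 → w ← 0.811700 + 0.29·0.462764 = 0.945902
t=0.580000, w=0.945902: f=0.166594 → w ← 0.945902 + 0.29·0.166594 = 0.994214
t=0.870000, w=0.994214: f=-0.136595 → w ← 0.994214 + 0.29·(-0.136595) = 0.954601
w(1.16) ≈ 0.9546

0.9546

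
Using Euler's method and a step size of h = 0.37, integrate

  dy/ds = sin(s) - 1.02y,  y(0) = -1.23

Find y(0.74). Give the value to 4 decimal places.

-0.3430

Euler: y_{n+1} = y_n + h·f(s_n, y_n).
s=0.000000, y=-1.230000: f=1.254600 → y ← -1.230000 + 0.37·1.254600 = -0.765798
s=0.370000, y=-0.765798: f=1.142729 → y ← -0.765798 + 0.37·1.142729 = -0.342988
y(0.74) ≈ -0.3430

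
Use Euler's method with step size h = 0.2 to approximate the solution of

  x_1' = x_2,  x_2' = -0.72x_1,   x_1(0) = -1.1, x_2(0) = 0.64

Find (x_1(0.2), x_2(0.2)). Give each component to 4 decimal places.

-0.9720, 0.7984

Euler on (x_1,x_2): x_1_{n+1} = x_1_n + h·x_1', x_2_{n+1} = x_2_n + h·x_2'.
0.000000: (-1.100000, 0.640000); f=(0.640000, 0.792000) → (-0.972000, 0.798400)
(x_1(0.2), x_2(0.2)) ≈ (-0.9720, 0.7984)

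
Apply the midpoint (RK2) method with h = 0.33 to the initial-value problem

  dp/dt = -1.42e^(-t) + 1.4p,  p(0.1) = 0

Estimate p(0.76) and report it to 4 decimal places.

Midpoint: k1 = f(t_n, p_n); k2 = f(t_n + h/2, p_n + (h/2)·k1); p_{n+1} = p_n + h·k2.
t=0.100000, p=0.000000:
  k1 = f(0.100000, 0.000000) = -1.284869
  k2 = f(0.265000, -0.212003) = -1.386237
  p ← 0.000000 + 0.33·(-1.386237) = -0.457458
t=0.430000, p=-0.457458:
  k1 = f(0.430000, -0.457458) = -1.564165
  k2 = f(0.595000, -0.715545) = -1.784982
  p ← -0.457458 + 0.33·(-1.784982) = -1.046502
p(0.76) ≈ -1.0465

-1.0465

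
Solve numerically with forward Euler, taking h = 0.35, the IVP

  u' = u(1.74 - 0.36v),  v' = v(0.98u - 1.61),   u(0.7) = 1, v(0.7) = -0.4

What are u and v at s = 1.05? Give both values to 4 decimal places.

Euler on (u,v): u_{n+1} = u_n + h·u', v_{n+1} = v_n + h·v'.
0.700000: (1.000000, -0.400000); f=(1.884000, 0.252000) → (1.659400, -0.311800)
(u(1.05), v(1.05)) ≈ (1.6594, -0.3118)

1.6594, -0.3118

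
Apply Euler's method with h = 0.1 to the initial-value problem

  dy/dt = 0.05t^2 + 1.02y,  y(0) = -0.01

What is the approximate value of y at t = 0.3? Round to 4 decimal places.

Euler: y_{n+1} = y_n + h·f(t_n, y_n).
t=0.000000, y=-0.010000: f=-0.010200 → y ← -0.010000 + 0.1·(-0.010200) = -0.011020
t=0.100000, y=-0.011020: f=-0.010740 → y ← -0.011020 + 0.1·(-0.010740) = -0.012094
t=0.200000, y=-0.012094: f=-0.010336 → y ← -0.012094 + 0.1·(-0.010336) = -0.013128
y(0.3) ≈ -0.0131

-0.0131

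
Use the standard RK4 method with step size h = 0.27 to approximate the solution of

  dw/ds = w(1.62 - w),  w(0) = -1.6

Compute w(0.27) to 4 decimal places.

-5.2360

RK4: k1 = f(s_n, w_n); k2 = f(s_n + h/2, w_n + (h/2)·k1); k3 = f(s_n + h/2, w_n + (h/2)·k2); k4 = f(s_n + h, w_n + h·k3); w_{n+1} = w_n + (h/6)·(k1 + 2k2 + 2k3 + k4).
s=0.000000, w=-1.600000:
  k1 = f(0.000000, -1.600000) = -5.152000
  k2 = f(0.135000, -2.295520) = -8.988154
  k3 = f(0.135000, -2.813401) = -12.472934
  k4 = f(0.270000, -4.967692) = -32.725626
  w ← -1.600000 + (0.27/6)·(k1 + 2k2 + 2k3 + k4) = -5.235991
w(0.27) ≈ -5.2360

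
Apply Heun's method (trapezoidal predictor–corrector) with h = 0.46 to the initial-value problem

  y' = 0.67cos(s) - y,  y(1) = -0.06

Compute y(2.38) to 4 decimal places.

Heun: k1 = f(s_n, y_n); k2 = f(s_n + h, y_n + h·k1); y_{n+1} = y_n + (h/2)·(k1 + k2).
s=1.000000, y=-0.060000:
  k1 = f(1.000000, -0.060000) = 0.422003
  k2 = f(1.460000, 0.134121) = -0.060039
  y ← -0.060000 + (0.46/2)·(0.422003 + (-0.060039)) = 0.023252
s=1.460000, y=0.023252:
  k1 = f(1.460000, 0.023252) = 0.050830
  k2 = f(1.920000, 0.046633) = -0.275874
  y ← 0.023252 + (0.46/2)·(0.050830 + (-0.275874)) = -0.028508
s=1.920000, y=-0.028508:
  k1 = f(1.920000, -0.028508) = -0.200732
  k2 = f(2.380000, -0.120845) = -0.364059
  y ← -0.028508 + (0.46/2)·(-0.200732 + (-0.364059)) = -0.158410
y(2.38) ≈ -0.1584

-0.1584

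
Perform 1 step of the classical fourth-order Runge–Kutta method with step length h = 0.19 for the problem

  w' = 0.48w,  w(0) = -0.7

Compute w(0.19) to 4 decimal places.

RK4: k1 = f(t_n, w_n); k2 = f(t_n + h/2, w_n + (h/2)·k1); k3 = f(t_n + h/2, w_n + (h/2)·k2); k4 = f(t_n + h, w_n + h·k3); w_{n+1} = w_n + (h/6)·(k1 + 2k2 + 2k3 + k4).
t=0.000000, w=-0.700000:
  k1 = f(0.000000, -0.700000) = -0.336000
  k2 = f(0.095000, -0.731920) = -0.351322
  k3 = f(0.095000, -0.733376) = -0.352020
  k4 = f(0.190000, -0.766884) = -0.368104
  w ← -0.700000 + (0.19/6)·(k1 + 2k2 + 2k3 + k4) = -0.766842
w(0.19) ≈ -0.7668

-0.7668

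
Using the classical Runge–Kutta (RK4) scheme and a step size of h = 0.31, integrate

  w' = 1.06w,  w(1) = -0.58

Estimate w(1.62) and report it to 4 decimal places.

RK4: k1 = f(s_n, w_n); k2 = f(s_n + h/2, w_n + (h/2)·k1); k3 = f(s_n + h/2, w_n + (h/2)·k2); k4 = f(s_n + h, w_n + h·k3); w_{n+1} = w_n + (h/6)·(k1 + 2k2 + 2k3 + k4).
s=1.000000, w=-0.580000:
  k1 = f(1.000000, -0.580000) = -0.614800
  k2 = f(1.155000, -0.675294) = -0.715812
  k3 = f(1.155000, -0.690951) = -0.732408
  k4 = f(1.310000, -0.807046) = -0.855469
  w ← -0.580000 + (0.31/6)·(k1 + 2k2 + 2k3 + k4) = -0.805613
s=1.310000, w=-0.805613:
  k1 = f(1.310000, -0.805613) = -0.853950
  k2 = f(1.465000, -0.937976) = -0.994254
  k3 = f(1.465000, -0.959723) = -1.017306
  k4 = f(1.620000, -1.120978) = -1.188237
  w ← -0.805613 + (0.31/6)·(k1 + 2k2 + 2k3 + k4) = -1.118987
w(1.62) ≈ -1.1190

-1.1190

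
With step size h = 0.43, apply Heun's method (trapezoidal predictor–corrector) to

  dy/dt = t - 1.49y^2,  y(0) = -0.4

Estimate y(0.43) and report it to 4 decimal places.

Heun: k1 = f(t_n, y_n); k2 = f(t_n + h, y_n + h·k1); y_{n+1} = y_n + (h/2)·(k1 + k2).
t=0.000000, y=-0.400000:
  k1 = f(0.000000, -0.400000) = -0.238400
  k2 = f(0.430000, -0.502512) = 0.053748
  y ← -0.400000 + (0.43/2)·(-0.238400 + 0.053748) = -0.439700
y(0.43) ≈ -0.4397

-0.4397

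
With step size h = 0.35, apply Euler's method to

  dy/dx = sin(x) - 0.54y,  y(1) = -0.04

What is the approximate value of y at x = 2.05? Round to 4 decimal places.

Euler: y_{n+1} = y_n + h·f(x_n, y_n).
x=1.000000, y=-0.040000: f=0.863071 → y ← -0.040000 + 0.35·0.863071 = 0.262075
x=1.350000, y=0.262075: f=0.834203 → y ← 0.262075 + 0.35·0.834203 = 0.554046
x=1.700000, y=0.554046: f=0.692480 → y ← 0.554046 + 0.35·0.692480 = 0.796414
y(2.05) ≈ 0.7964

0.7964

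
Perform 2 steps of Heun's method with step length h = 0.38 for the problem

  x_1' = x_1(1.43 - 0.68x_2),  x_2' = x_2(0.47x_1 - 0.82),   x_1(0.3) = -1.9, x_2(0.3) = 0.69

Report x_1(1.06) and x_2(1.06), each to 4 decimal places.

Heun on (x_1,x_2): k1 = f(s_n, state_n); k2 = f(s_n + h, state_n + h·k1); state_{n+1} = state_n + (h/2)·(k1 + k2).
0.300000: (-1.900000, 0.690000)
  k1 = (-1.825520, -1.181970)
  predictor → (-2.593698, 0.240851)
  k2 = (-3.284194, -0.491105)
  → (-2.870846, 0.372116)
0.680000: (-2.870846, 0.372116)
  k1 = (-3.378874, -0.807230)
  predictor → (-4.154818, 0.065368)
  k2 = (-5.756706, -0.181251)
  → (-4.606606, 0.184304)
(x_1(1.06), x_2(1.06)) ≈ (-4.6066, 0.1843)

-4.6066, 0.1843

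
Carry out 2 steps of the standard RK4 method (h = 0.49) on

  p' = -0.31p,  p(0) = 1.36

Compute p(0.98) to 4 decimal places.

1.0037

RK4: k1 = f(s_n, p_n); k2 = f(s_n + h/2, p_n + (h/2)·k1); k3 = f(s_n + h/2, p_n + (h/2)·k2); k4 = f(s_n + h, p_n + h·k3); p_{n+1} = p_n + (h/6)·(k1 + 2k2 + 2k3 + k4).
s=0.000000, p=1.360000:
  k1 = f(0.000000, 1.360000) = -0.421600
  k2 = f(0.245000, 1.256708) = -0.389579
  k3 = f(0.245000, 1.264553) = -0.392011
  k4 = f(0.490000, 1.167914) = -0.362053
  p ← 1.360000 + (0.49/6)·(k1 + 2k2 + 2k3 + k4) = 1.168342
s=0.490000, p=1.168342:
  k1 = f(0.490000, 1.168342) = -0.362186
  k2 = f(0.735000, 1.079606) = -0.334678
  k3 = f(0.735000, 1.086346) = -0.336767
  k4 = f(0.980000, 1.003326) = -0.311031
  p ← 1.168342 + (0.49/6)·(k1 + 2k2 + 2k3 + k4) = 1.003693
p(0.98) ≈ 1.0037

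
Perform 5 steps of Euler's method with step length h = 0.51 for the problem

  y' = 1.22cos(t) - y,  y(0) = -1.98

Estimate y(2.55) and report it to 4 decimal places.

Euler: y_{n+1} = y_n + h·f(t_n, y_n).
t=0.000000, y=-1.980000: f=3.200000 → y ← -1.980000 + 0.51·3.200000 = -0.348000
t=0.510000, y=-0.348000: f=1.412748 → y ← -0.348000 + 0.51·1.412748 = 0.372502
t=1.020000, y=0.372502: f=0.266005 → y ← 0.372502 + 0.51·0.266005 = 0.508164
t=1.530000, y=0.508164: f=-0.458406 → y ← 0.508164 + 0.51·(-0.458406) = 0.274377
t=2.040000, y=0.274377: f=-0.826032 → y ← 0.274377 + 0.51·(-0.826032) = -0.146899
y(2.55) ≈ -0.1469

-0.1469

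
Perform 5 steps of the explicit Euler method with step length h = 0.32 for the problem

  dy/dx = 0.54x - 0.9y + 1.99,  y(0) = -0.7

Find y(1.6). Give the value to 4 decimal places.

2.0938

Euler: y_{n+1} = y_n + h·f(x_n, y_n).
x=0.000000, y=-0.700000: f=2.620000 → y ← -0.700000 + 0.32·2.620000 = 0.138400
x=0.320000, y=0.138400: f=2.038240 → y ← 0.138400 + 0.32·2.038240 = 0.790637
x=0.640000, y=0.790637: f=1.624027 → y ← 0.790637 + 0.32·1.624027 = 1.310325
x=0.960000, y=1.310325: f=1.329107 → y ← 1.310325 + 0.32·1.329107 = 1.735640
x=1.280000, y=1.735640: f=1.119124 → y ← 1.735640 + 0.32·1.119124 = 2.093759
y(1.6) ≈ 2.0938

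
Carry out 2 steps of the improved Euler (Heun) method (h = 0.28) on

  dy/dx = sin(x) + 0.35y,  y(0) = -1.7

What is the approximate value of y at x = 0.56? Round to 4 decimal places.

Heun: k1 = f(x_n, y_n); k2 = f(x_n + h, y_n + h·k1); y_{n+1} = y_n + (h/2)·(k1 + k2).
x=0.000000, y=-1.700000:
  k1 = f(0.000000, -1.700000) = -0.595000
  k2 = f(0.280000, -1.866600) = -0.376954
  y ← -1.700000 + (0.28/2)·(-0.595000 + (-0.376954)) = -1.836074
x=0.280000, y=-1.836074:
  k1 = f(0.280000, -1.836074) = -0.366270
  k2 = f(0.560000, -1.938629) = -0.147334
  y ← -1.836074 + (0.28/2)·(-0.366270 + (-0.147334)) = -1.907978
y(0.56) ≈ -1.9080

-1.9080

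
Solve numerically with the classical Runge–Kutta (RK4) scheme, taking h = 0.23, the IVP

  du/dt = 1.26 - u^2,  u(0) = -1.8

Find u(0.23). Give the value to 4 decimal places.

-2.5464

RK4: k1 = f(t_n, u_n); k2 = f(t_n + h/2, u_n + (h/2)·k1); k3 = f(t_n + h/2, u_n + (h/2)·k2); k4 = f(t_n + h, u_n + h·k3); u_{n+1} = u_n + (h/6)·(k1 + 2k2 + 2k3 + k4).
t=0.000000, u=-1.800000:
  k1 = f(0.000000, -1.800000) = -1.980000
  k2 = f(0.115000, -2.027700) = -2.851567
  k3 = f(0.115000, -2.127930) = -3.268087
  k4 = f(0.230000, -2.551660) = -5.250969
  u ← -1.800000 + (0.23/6)·(k1 + 2k2 + 2k3 + k4) = -2.546361
u(0.23) ≈ -2.5464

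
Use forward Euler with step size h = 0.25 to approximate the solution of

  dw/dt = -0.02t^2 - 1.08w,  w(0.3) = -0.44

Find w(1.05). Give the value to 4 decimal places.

-0.1757

Euler: w_{n+1} = w_n + h·f(t_n, w_n).
t=0.300000, w=-0.440000: f=0.473400 → w ← -0.440000 + 0.25·0.473400 = -0.321650
t=0.550000, w=-0.321650: f=0.341332 → w ← -0.321650 + 0.25·0.341332 = -0.236317
t=0.800000, w=-0.236317: f=0.242422 → w ← -0.236317 + 0.25·0.242422 = -0.175711
w(1.05) ≈ -0.1757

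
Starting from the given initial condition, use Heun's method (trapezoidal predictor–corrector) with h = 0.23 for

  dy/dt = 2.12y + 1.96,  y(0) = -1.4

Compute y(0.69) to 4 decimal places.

-2.8958

Heun: k1 = f(t_n, y_n); k2 = f(t_n + h, y_n + h·k1); y_{n+1} = y_n + (h/2)·(k1 + k2).
t=0.000000, y=-1.400000:
  k1 = f(0.000000, -1.400000) = -1.008000
  k2 = f(0.230000, -1.631840) = -1.499501
  y ← -1.400000 + (0.23/2)·(-1.008000 + (-1.499501)) = -1.688363
t=0.230000, y=-1.688363:
  k1 = f(0.230000, -1.688363) = -1.619329
  k2 = f(0.460000, -2.060808) = -2.408913
  y ← -1.688363 + (0.23/2)·(-1.619329 + (-2.408913)) = -2.151610
t=0.460000, y=-2.151610:
  k1 = f(0.460000, -2.151610) = -2.601414
  k2 = f(0.690000, -2.749936) = -3.869864
  y ← -2.151610 + (0.23/2)·(-2.601414 + (-3.869864)) = -2.895807
y(0.69) ≈ -2.8958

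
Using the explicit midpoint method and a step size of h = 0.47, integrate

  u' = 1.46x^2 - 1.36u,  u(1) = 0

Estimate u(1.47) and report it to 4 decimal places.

0.8273

Midpoint: k1 = f(x_n, u_n); k2 = f(x_n + h/2, u_n + (h/2)·k1); u_{n+1} = u_n + h·k2.
x=1.000000, u=0.000000:
  k1 = f(1.000000, 0.000000) = 1.460000
  k2 = f(1.235000, 0.343100) = 1.760212
  u ← 0.000000 + 0.47·1.760212 = 0.827300
u(1.47) ≈ 0.8273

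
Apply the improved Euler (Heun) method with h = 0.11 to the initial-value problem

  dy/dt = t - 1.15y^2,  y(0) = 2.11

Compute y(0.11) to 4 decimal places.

1.6831

Heun: k1 = f(t_n, y_n); k2 = f(t_n + h, y_n + h·k1); y_{n+1} = y_n + (h/2)·(k1 + k2).
t=0.000000, y=2.110000:
  k1 = f(0.000000, 2.110000) = -5.119915
  k2 = f(0.110000, 1.546809) = -2.641512
  y ← 2.110000 + (0.11/2)·(-5.119915 + (-2.641512)) = 1.683122
y(0.11) ≈ 1.6831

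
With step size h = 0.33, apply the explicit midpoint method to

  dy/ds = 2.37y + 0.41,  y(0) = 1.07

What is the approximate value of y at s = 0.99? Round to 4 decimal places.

Midpoint: k1 = f(s_n, y_n); k2 = f(s_n + h/2, y_n + (h/2)·k1); y_{n+1} = y_n + h·k2.
s=0.000000, y=1.070000:
  k1 = f(0.000000, 1.070000) = 2.945900
  k2 = f(0.165000, 1.556074) = 4.097894
  y ← 1.070000 + 0.33·4.097894 = 2.422305
s=0.330000, y=2.422305:
  k1 = f(0.330000, 2.422305) = 6.150863
  k2 = f(0.495000, 3.437197) = 8.556158
  y ← 2.422305 + 0.33·8.556158 = 5.245837
s=0.660000, y=5.245837:
  k1 = f(0.660000, 5.245837) = 12.842634
  k2 = f(0.825000, 7.364872) = 17.864746
  y ← 5.245837 + 0.33·17.864746 = 11.141204
y(0.99) ≈ 11.1412

11.1412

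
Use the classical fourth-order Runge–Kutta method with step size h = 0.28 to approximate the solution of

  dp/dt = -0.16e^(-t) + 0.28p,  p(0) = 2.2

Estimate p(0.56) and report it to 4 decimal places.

RK4: k1 = f(t_n, p_n); k2 = f(t_n + h/2, p_n + (h/2)·k1); k3 = f(t_n + h/2, p_n + (h/2)·k2); k4 = f(t_n + h, p_n + h·k3); p_{n+1} = p_n + (h/6)·(k1 + 2k2 + 2k3 + k4).
t=0.000000, p=2.200000:
  k1 = f(0.000000, 2.200000) = 0.456000
  k2 = f(0.140000, 2.263840) = 0.494778
  k3 = f(0.140000, 2.269269) = 0.496298
  k4 = f(0.280000, 2.338963) = 0.533984
  p ← 2.200000 + (0.28/6)·(k1 + 2k2 + 2k3 + k4) = 2.338700
t=0.280000, p=2.338700:
  k1 = f(0.280000, 2.338700) = 0.533911
  k2 = f(0.420000, 2.413447) = 0.570638
  k3 = f(0.420000, 2.418589) = 0.572077
  k4 = f(0.560000, 2.498881) = 0.608293
  p ← 2.338700 + (0.28/6)·(k1 + 2k2 + 2k3 + k4) = 2.498656
p(0.56) ≈ 2.4987

2.4987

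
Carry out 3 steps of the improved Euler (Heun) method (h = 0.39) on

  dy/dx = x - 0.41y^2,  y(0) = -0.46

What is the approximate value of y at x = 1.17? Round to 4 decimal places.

0.1627

Heun: k1 = f(x_n, y_n); k2 = f(x_n + h, y_n + h·k1); y_{n+1} = y_n + (h/2)·(k1 + k2).
x=0.000000, y=-0.460000:
  k1 = f(0.000000, -0.460000) = -0.086756
  k2 = f(0.390000, -0.493835) = 0.290012
  y ← -0.460000 + (0.39/2)·(-0.086756 + 0.290012) = -0.420365
x=0.390000, y=-0.420365:
  k1 = f(0.390000, -0.420365) = 0.317550
  k2 = f(0.780000, -0.296520) = 0.743951
  y ← -0.420365 + (0.39/2)·(0.317550 + 0.743951) = -0.213372
x=0.780000, y=-0.213372:
  k1 = f(0.780000, -0.213372) = 0.761334
  k2 = f(1.170000, 0.083548) = 1.167138
  y ← -0.213372 + (0.39/2)·(0.761334 + 1.167138) = 0.162680
y(1.17) ≈ 0.1627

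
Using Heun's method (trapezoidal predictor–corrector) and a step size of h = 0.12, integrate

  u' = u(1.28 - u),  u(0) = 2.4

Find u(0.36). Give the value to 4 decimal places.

Heun: k1 = f(x_n, u_n); k2 = f(x_n + h, u_n + h·k1); u_{n+1} = u_n + (h/2)·(k1 + k2).
x=0.000000, u=2.400000:
  k1 = f(0.000000, 2.400000) = -2.688000
  k2 = f(0.120000, 2.077440) = -1.656634
  u ← 2.400000 + (0.12/2)·(-2.688000 + (-1.656634)) = 2.139322
x=0.120000, u=2.139322:
  k1 = f(0.120000, 2.139322) = -1.838366
  k2 = f(0.240000, 1.918718) = -1.225520
  u ← 2.139322 + (0.12/2)·(-1.838366 + (-1.225520)) = 1.955489
x=0.240000, u=1.955489:
  k1 = f(0.240000, 1.955489) = -1.320911
  k2 = f(0.360000, 1.796980) = -0.929002
  u ← 1.955489 + (0.12/2)·(-1.320911 + (-0.929002)) = 1.820494
u(0.36) ≈ 1.8205

1.8205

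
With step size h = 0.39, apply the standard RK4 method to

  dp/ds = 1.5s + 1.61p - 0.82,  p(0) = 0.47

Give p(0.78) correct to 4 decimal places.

1.0956

RK4: k1 = f(s_n, p_n); k2 = f(s_n + h/2, p_n + (h/2)·k1); k3 = f(s_n + h/2, p_n + (h/2)·k2); k4 = f(s_n + h, p_n + h·k3); p_{n+1} = p_n + (h/6)·(k1 + 2k2 + 2k3 + k4).
s=0.000000, p=0.470000:
  k1 = f(0.000000, 0.470000) = -0.063300
  k2 = f(0.195000, 0.457656) = 0.209327
  k3 = f(0.195000, 0.510819) = 0.294918
  k4 = f(0.390000, 0.585018) = 0.706879
  p ← 0.470000 + (0.39/6)·(k1 + 2k2 + 2k3 + k4) = 0.577385
s=0.390000, p=0.577385:
  k1 = f(0.390000, 0.577385) = 0.694589
  k2 = f(0.585000, 0.712829) = 1.205155
  k3 = f(0.585000, 0.812390) = 1.365448
  k4 = f(0.780000, 1.109909) = 2.136954
  p ← 0.577385 + (0.39/6)·(k1 + 2k2 + 2k3 + k4) = 1.095613
p(0.78) ≈ 1.0956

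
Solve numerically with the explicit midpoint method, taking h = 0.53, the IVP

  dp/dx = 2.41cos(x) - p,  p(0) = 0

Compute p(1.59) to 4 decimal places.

0.8463

Midpoint: k1 = f(x_n, p_n); k2 = f(x_n + h/2, p_n + (h/2)·k1); p_{n+1} = p_n + h·k2.
x=0.000000, p=0.000000:
  k1 = f(0.000000, 0.000000) = 2.410000
  k2 = f(0.265000, 0.638650) = 1.687223
  p ← 0.000000 + 0.53·1.687223 = 0.894228
x=0.530000, p=0.894228:
  k1 = f(0.530000, 0.894228) = 1.185137
  k2 = f(0.795000, 1.208289) = 0.479397
  p ← 0.894228 + 0.53·0.479397 = 1.148308
x=1.060000, p=1.148308:
  k1 = f(1.060000, 1.148308) = 0.029873
  k2 = f(1.325000, 1.156225) = -0.569802
  p ← 1.148308 + 0.53·(-0.569802) = 0.846313
p(1.59) ≈ 0.8463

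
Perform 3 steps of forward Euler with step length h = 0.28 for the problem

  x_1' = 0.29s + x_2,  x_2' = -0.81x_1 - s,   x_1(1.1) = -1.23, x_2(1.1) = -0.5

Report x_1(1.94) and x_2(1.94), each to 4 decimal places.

Euler on (x_1,x_2): x_1_{n+1} = x_1_n + h·x_1', x_2_{n+1} = x_2_n + h·x_2'.
1.100000: (-1.230000, -0.500000); f=(-0.181000, -0.103700) → (-1.280680, -0.529036)
1.380000: (-1.280680, -0.529036); f=(-0.128836, -0.342649) → (-1.316754, -0.624978)
1.660000: (-1.316754, -0.624978); f=(-0.143578, -0.593429) → (-1.356956, -0.791138)
(x_1(1.94), x_2(1.94)) ≈ (-1.3570, -0.7911)

-1.3570, -0.7911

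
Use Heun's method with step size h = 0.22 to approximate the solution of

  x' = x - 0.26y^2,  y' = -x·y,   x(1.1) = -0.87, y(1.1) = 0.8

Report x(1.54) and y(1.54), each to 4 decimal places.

-1.4851, 1.3106

Heun on (x,y): k1 = f(t_n, state_n); k2 = f(t_n + h, state_n + h·k1); state_{n+1} = state_n + (h/2)·(k1 + k2).
1.100000: (-0.870000, 0.800000)
  k1 = (-1.036400, 0.696000)
  predictor → (-1.098008, 0.953120)
  k2 = (-1.334202, 1.046533)
  → (-1.130766, 0.991679)
1.320000: (-1.130766, 0.991679)
  k1 = (-1.386457, 1.121357)
  predictor → (-1.435787, 1.238377)
  k2 = (-1.834517, 1.778046)
  → (-1.485073, 1.310613)
(x(1.54), y(1.54)) ≈ (-1.4851, 1.3106)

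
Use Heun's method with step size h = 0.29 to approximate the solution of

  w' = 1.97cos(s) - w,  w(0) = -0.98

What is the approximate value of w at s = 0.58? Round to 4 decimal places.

0.2374

Heun: k1 = f(s_n, w_n); k2 = f(s_n + h, w_n + h·k1); w_{n+1} = w_n + (h/2)·(k1 + k2).
s=0.000000, w=-0.980000:
  k1 = f(0.000000, -0.980000) = 2.950000
  k2 = f(0.290000, -0.124500) = 2.012240
  w ← -0.980000 + (0.29/2)·(2.950000 + 2.012240) = -0.260475
s=0.290000, w=-0.260475:
  k1 = f(0.290000, -0.260475) = 2.148216
  k2 = f(0.580000, 0.362507) = 1.285324
  w ← -0.260475 + (0.29/2)·(2.148216 + 1.285324) = 0.237388
w(0.58) ≈ 0.2374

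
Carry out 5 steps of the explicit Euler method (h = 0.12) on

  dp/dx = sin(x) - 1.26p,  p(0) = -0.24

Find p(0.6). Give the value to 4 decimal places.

0.0149

Euler: p_{n+1} = p_n + h·f(x_n, p_n).
x=0.000000, p=-0.240000: f=0.302400 → p ← -0.240000 + 0.12·0.302400 = -0.203712
x=0.120000, p=-0.203712: f=0.376389 → p ← -0.203712 + 0.12·0.376389 = -0.158545
x=0.240000, p=-0.158545: f=0.437470 → p ← -0.158545 + 0.12·0.437470 = -0.106049
x=0.360000, p=-0.106049: f=0.485896 → p ← -0.106049 + 0.12·0.485896 = -0.047741
x=0.480000, p=-0.047741: f=0.521933 → p ← -0.047741 + 0.12·0.521933 = 0.014891
p(0.6) ≈ 0.0149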